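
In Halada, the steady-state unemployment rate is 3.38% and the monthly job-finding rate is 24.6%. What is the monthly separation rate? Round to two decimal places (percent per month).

From u* = s/(s+f): s = u·f/(1−u).
s = 0.0338 × 24.6 / (1 − 0.0338) = 0.8315 / 0.9662 ≈ 0.86% per month.

Separation rate ≈ 0.86% per month.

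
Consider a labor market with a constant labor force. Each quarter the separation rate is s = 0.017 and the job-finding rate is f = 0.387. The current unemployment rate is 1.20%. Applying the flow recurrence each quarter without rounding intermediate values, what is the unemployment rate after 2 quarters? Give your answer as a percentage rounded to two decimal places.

With a fixed labor force, u_{t+1} = u_t + s·(1−u_t) − f·u_t = u_t·(1−s−f) + s.
Here 1−s−f = 0.596 and s = 0.017.
u_1 = 0.012000 × 0.596 + 0.017 = 0.024152.
u_2 = 0.024152 × 0.596 + 0.017 = 0.031395.

Unemployment rate after two quarters ≈ 3.14%.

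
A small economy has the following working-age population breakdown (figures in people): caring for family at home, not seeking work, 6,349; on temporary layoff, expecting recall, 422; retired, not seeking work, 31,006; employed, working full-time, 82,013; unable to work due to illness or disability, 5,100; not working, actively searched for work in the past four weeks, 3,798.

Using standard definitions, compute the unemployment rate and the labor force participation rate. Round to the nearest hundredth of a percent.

Unemployment rate ≈ 4.89%; labor force participation rate ≈ 67.01%.

Employed = 82,013.
Unemployed = 422 + 3,798 = 4,220 (jobless and actively searching, or on temporary layoff).
Labor force = 82,013 + 4,220 = 86,233.
Not in labor force = 6,349 + 31,006 + 5,100 = 42,455 (those not working and not actively searching are outside the labor force).
Civilian working-age population = 86,233 + 42,455 = 128,688.
Unemployment rate = 4,220 / 86,233 = 4.89%.
Labor force participation rate = 86,233 / 128,688 = 67.01%.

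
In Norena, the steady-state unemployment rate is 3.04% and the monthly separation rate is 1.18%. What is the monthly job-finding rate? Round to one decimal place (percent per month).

From u* = s/(s+f): f = s·(1−u)/u.
f = 1.18 × (1 − 0.0304) / 0.0304 = 1.1441 / 0.0304 ≈ 37.6% per month.

Job-finding rate ≈ 37.6% per month.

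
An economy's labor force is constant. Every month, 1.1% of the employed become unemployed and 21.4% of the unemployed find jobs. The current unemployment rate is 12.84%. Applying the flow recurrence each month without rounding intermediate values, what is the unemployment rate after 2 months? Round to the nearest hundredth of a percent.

Unemployment rate after two months ≈ 9.66%.

With a fixed labor force, u_{t+1} = u_t + s·(1−u_t) − f·u_t = u_t·(1−s−f) + s.
Here 1−s−f = 0.775 and s = 0.011.
u_1 = 0.128400 × 0.775 + 0.011 = 0.110510.
u_2 = 0.110510 × 0.775 + 0.011 = 0.096645.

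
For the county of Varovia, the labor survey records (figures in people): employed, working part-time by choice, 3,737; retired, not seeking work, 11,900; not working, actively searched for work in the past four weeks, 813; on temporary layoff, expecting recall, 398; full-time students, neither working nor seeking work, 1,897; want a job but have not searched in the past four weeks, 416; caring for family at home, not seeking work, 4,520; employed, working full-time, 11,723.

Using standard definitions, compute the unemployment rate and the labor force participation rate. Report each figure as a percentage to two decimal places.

Unemployment rate ≈ 7.26%; labor force participation rate ≈ 47.09%.

Employed = 3,737 + 11,723 = 15,460.
Unemployed = 813 + 398 = 1,211 (jobless and actively searching, or on temporary layoff).
Labor force = 15,460 + 1,211 = 16,671.
Not in labor force = 11,900 + 1,897 + 416 + 4,520 = 18,733 (those not working and not actively searching are outside the labor force — including those who want a job but have given up searching).
Civilian working-age population = 16,671 + 18,733 = 35,404.
Unemployment rate = 1,211 / 16,671 = 7.26%.
Labor force participation rate = 16,671 / 35,404 = 47.09%.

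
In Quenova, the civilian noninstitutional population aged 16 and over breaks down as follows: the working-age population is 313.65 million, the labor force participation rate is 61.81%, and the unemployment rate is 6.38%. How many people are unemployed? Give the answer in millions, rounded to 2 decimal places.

About 12.37 million are unemployed.

Labor force = 0.6181 × 313.65 = 193.87 million.
Unemployed = 0.0638 × 193.87 ≈ 12.37 million.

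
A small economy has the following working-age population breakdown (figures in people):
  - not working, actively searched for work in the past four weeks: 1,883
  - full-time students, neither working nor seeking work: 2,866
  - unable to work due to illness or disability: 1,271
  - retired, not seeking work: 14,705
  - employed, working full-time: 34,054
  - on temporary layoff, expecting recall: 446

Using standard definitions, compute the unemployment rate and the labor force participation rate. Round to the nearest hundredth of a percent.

Unemployment rate ≈ 6.40%; labor force participation rate ≈ 65.88%.

Employed = 34,054.
Unemployed = 1,883 + 446 = 2,329 (jobless and actively searching, or on temporary layoff).
Labor force = 34,054 + 2,329 = 36,383.
Not in labor force = 2,866 + 1,271 + 14,705 = 18,842 (those not working and not actively searching are outside the labor force).
Civilian working-age population = 36,383 + 18,842 = 55,225.
Unemployment rate = 2,329 / 36,383 = 6.40%.
Labor force participation rate = 36,383 / 55,225 = 65.88%.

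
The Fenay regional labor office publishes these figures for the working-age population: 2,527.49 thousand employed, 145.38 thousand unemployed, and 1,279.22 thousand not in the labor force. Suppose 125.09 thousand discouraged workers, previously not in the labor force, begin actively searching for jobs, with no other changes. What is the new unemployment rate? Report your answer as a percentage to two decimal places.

New unemployment rate ≈ 9.67%.

Initially, labor force = 2,527.49 + 145.38 = 2,672.87 thousand, so u = 145.38/2,672.87 = 5.44%.
After the change, unemployed and labor force both rise by 125.09 → E = 2,527.49, U = 270.47, labor force = 2,797.96 thousand.
New unemployment rate = 270.47 / 2,797.96 = 9.67%.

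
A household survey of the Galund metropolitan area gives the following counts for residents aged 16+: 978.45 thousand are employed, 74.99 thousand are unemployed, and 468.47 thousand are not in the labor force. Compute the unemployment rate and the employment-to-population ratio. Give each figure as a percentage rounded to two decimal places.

Unemployment rate ≈ 7.12%; employment-population ratio ≈ 64.29%.

Labor force = employed + unemployed = 978.45 + 74.99 = 1,053.44 thousand.
Working-age population = 1,053.44 + 468.47 = 1,521.91 thousand.
Unemployment rate = 74.99 / 1,053.44 = 7.12%.
Employment-population ratio = 978.45 / 1,521.91 = 64.29%.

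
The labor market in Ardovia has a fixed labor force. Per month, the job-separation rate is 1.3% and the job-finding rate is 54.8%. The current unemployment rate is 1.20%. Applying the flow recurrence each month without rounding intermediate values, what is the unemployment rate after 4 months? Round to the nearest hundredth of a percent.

With a fixed labor force, u_{t+1} = u_t + s·(1−u_t) − f·u_t = u_t·(1−s−f) + s.
Here 1−s−f = 0.439 and s = 0.013.
u_1 = 0.012000 × 0.439 + 0.013 = 0.018268.
u_2 = 0.018268 × 0.439 + 0.013 = 0.021020.
u_3 = 0.021020 × 0.439 + 0.013 = 0.022228.
u_4 = 0.022228 × 0.439 + 0.013 = 0.022758.

Unemployment rate after four months ≈ 2.28%.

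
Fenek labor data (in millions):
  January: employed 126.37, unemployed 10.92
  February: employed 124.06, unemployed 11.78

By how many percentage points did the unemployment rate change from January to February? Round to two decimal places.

January: labor force = 126.37 + 10.92 = 137.29; u = 10.92/137.29 = 7.95%.
February: labor force = 124.06 + 11.78 = 135.84; u = 11.78/135.84 = 8.67%.
Change = 8.67% − 7.95% = +0.72 pp.

The unemployment rate changed by +0.72 percentage points.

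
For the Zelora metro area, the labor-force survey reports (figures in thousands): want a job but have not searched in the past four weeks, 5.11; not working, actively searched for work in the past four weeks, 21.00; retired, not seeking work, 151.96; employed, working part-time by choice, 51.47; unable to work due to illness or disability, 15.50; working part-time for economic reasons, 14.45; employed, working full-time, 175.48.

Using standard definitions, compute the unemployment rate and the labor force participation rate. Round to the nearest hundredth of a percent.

Unemployment rate ≈ 8.00%; labor force participation rate ≈ 60.33%.

Employed = 51.47 + 14.45 + 175.48 = 241.40 thousand (anyone who worked, including part-time for economic reasons, counts as employed).
Unemployed = 21.00 thousand.
Labor force = 241.40 + 21.00 = 262.40 thousand.
Not in labor force = 5.11 + 151.96 + 15.50 = 172.57 thousand (those not working and not actively searching are outside the labor force — including those who want a job but have given up searching).
Civilian working-age population = 262.40 + 172.57 = 434.97 thousand.
Unemployment rate = 21.00 / 262.40 = 8.00%.
Labor force participation rate = 262.40 / 434.97 = 60.33%.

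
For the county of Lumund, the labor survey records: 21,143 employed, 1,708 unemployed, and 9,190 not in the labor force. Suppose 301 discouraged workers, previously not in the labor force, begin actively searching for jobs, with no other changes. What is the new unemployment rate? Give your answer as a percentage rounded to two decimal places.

Initially, labor force = 21,143 + 1,708 = 22,851, so u = 1,708/22,851 = 7.47%.
After the change, unemployed and labor force both rise by 301 → E = 21,143, U = 2,009, labor force = 23,152.
New unemployment rate = 2,009 / 23,152 = 8.68%.

New unemployment rate ≈ 8.68%.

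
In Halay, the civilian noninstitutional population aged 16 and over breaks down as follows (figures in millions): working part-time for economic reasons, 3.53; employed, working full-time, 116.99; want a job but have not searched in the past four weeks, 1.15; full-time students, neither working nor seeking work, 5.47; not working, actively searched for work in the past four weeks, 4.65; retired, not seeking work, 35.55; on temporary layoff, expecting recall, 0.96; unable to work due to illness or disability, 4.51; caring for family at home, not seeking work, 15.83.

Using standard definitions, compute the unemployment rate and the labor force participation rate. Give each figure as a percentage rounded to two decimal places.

Unemployment rate ≈ 4.45%; labor force participation rate ≈ 66.86%.

Employed = 3.53 + 116.99 = 120.52 million (anyone who worked, including part-time for economic reasons, counts as employed).
Unemployed = 4.65 + 0.96 = 5.61 million (jobless and actively searching, or on temporary layoff).
Labor force = 120.52 + 5.61 = 126.13 million.
Not in labor force = 1.15 + 5.47 + 35.55 + 4.51 + 15.83 = 62.51 million (those not working and not actively searching are outside the labor force — including those who want a job but have given up searching).
Civilian working-age population = 126.13 + 62.51 = 188.64 million.
Unemployment rate = 5.61 / 126.13 = 4.45%.
Labor force participation rate = 126.13 / 188.64 = 66.86%.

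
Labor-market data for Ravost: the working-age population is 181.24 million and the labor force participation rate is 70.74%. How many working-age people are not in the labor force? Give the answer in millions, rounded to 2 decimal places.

About 53.03 million are not in the labor force.

Share not in the labor force = 1 − 0.7074 = 0.2926.
Not in labor force = 0.2926 × 181.24 ≈ 53.03 million.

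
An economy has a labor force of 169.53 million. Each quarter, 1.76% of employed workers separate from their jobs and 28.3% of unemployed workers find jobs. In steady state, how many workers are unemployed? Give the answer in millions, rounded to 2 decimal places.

About 9.93 million are unemployed in steady state.

Steady-state unemployment rate u* = s/(s+f) = 1.76/(1.76+28.3) = 0.058550.
Unemployed = u* × labor force = 0.058550 × 169.53 ≈ 9.93 million.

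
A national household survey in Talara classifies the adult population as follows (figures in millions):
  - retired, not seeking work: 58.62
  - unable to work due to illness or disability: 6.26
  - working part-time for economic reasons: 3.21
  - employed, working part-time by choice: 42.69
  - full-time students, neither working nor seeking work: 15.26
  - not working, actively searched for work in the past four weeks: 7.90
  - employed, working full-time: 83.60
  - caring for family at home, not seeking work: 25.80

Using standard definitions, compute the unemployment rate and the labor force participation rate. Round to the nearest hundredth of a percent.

Employed = 3.21 + 42.69 + 83.60 = 129.50 million (anyone who worked, including part-time for economic reasons, counts as employed).
Unemployed = 7.90 million.
Labor force = 129.50 + 7.90 = 137.40 million.
Not in labor force = 58.62 + 6.26 + 15.26 + 25.80 = 105.94 million (those not working and not actively searching are outside the labor force).
Civilian working-age population = 137.40 + 105.94 = 243.34 million.
Unemployment rate = 7.90 / 137.40 = 5.75%.
Labor force participation rate = 137.40 / 243.34 = 56.46%.

Unemployment rate ≈ 5.75%; labor force participation rate ≈ 56.46%.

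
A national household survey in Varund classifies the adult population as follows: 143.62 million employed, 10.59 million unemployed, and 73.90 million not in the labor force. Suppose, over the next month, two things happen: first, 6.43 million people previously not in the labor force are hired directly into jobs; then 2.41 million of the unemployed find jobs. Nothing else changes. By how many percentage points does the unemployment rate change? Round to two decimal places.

Initially, labor force = 143.62 + 10.59 = 154.21 million, so u = 10.59/154.21 = 6.87%.
After the first change, employed and labor force both rise by 6.43; unemployed unchanged → E = 150.05, U = 10.59, labor force = 160.64 million.
After the second change, unemployed falls and employed rises by 2.41; labor force unchanged → E = 152.46, U = 8.18, labor force = 160.64 million.
New unemployment rate = 8.18 / 160.64 = 5.09%.
Change = 5.09% − 6.87% = −1.78 percentage points.

The unemployment rate changes by −1.78 percentage points.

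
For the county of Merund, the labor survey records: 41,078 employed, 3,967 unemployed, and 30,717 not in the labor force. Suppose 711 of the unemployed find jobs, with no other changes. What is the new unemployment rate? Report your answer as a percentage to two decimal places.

New unemployment rate ≈ 7.23%.

Initially, labor force = 41,078 + 3,967 = 45,045, so u = 3,967/45,045 = 8.81%.
After the change, unemployed falls and employed rises by 711; labor force unchanged → E = 41,789, U = 3,256, labor force = 45,045.
New unemployment rate = 3,256 / 45,045 = 7.23%.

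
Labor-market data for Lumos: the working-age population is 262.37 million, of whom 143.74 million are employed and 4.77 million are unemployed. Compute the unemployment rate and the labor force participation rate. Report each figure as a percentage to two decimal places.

Unemployment rate ≈ 3.21%; labor force participation rate ≈ 56.60%.

Labor force = employed + unemployed = 143.74 + 4.77 = 148.51 million.
Unemployment rate = 4.77 / 148.51 = 3.21%.
Labor force participation rate = 148.51 / 262.37 = 56.60%.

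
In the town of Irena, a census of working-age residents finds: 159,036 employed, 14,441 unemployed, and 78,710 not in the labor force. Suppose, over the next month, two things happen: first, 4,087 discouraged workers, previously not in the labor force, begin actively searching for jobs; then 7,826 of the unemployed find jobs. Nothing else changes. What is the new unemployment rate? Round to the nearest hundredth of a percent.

Initially, labor force = 159,036 + 14,441 = 173,477, so u = 14,441/173,477 = 8.32%.
After the first change, unemployed and labor force both rise by 4,087 → E = 159,036, U = 18,528, labor force = 177,564.
After the second change, unemployed falls and employed rises by 7,826; labor force unchanged → E = 166,862, U = 10,702, labor force = 177,564.
New unemployment rate = 10,702 / 177,564 = 6.03%.

New unemployment rate ≈ 6.03%.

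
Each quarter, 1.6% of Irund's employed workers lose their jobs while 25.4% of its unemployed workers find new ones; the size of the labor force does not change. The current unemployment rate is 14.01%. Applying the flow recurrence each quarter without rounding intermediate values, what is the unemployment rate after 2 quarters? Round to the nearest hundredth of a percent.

Unemployment rate after two quarters ≈ 10.23%.

With a fixed labor force, u_{t+1} = u_t + s·(1−u_t) − f·u_t = u_t·(1−s−f) + s.
Here 1−s−f = 0.730 and s = 0.016.
u_1 = 0.140100 × 0.730 + 0.016 = 0.118273.
u_2 = 0.118273 × 0.730 + 0.016 = 0.102339.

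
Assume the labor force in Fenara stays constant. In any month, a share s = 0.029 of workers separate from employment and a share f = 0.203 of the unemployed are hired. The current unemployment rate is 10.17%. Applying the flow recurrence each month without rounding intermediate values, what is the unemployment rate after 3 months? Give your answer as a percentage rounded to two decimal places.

Unemployment rate after three months ≈ 11.44%.

With a fixed labor force, u_{t+1} = u_t + s·(1−u_t) − f·u_t = u_t·(1−s−f) + s.
Here 1−s−f = 0.768 and s = 0.029.
u_1 = 0.101700 × 0.768 + 0.029 = 0.107106.
u_2 = 0.107106 × 0.768 + 0.029 = 0.111257.
u_3 = 0.111257 × 0.768 + 0.029 = 0.114445.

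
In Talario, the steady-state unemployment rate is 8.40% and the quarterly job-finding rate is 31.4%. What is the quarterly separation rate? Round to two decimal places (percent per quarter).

From u* = s/(s+f): s = u·f/(1−u).
s = 0.0840 × 31.4 / (1 − 0.0840) = 2.6376 / 0.9160 ≈ 2.88% per quarter.

Separation rate ≈ 2.88% per quarter.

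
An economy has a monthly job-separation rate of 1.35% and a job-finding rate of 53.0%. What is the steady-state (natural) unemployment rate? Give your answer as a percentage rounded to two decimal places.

Steady-state unemployment rate ≈ 2.48%.

At steady state the flows balance: s·E = f·U, so U/(E+U) = s/(s+f).
u* = 1.35 / (1.35 + 53.0) = 1.35 / 54.35 = 2.48%.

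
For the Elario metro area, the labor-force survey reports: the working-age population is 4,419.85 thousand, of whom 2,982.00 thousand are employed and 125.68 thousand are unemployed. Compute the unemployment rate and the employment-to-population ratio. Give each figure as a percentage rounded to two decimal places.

Unemployment rate ≈ 4.04%; employment-population ratio ≈ 67.47%.

Labor force = employed + unemployed = 2,982.00 + 125.68 = 3,107.68 thousand.
Unemployment rate = 125.68 / 3,107.68 = 4.04%.
Employment-population ratio = 2,982.00 / 4,419.85 = 67.47%.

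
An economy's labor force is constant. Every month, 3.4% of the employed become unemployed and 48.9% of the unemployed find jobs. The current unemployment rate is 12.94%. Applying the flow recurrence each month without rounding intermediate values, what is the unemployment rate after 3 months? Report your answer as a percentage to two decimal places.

With a fixed labor force, u_{t+1} = u_t + s·(1−u_t) − f·u_t = u_t·(1−s−f) + s.
Here 1−s−f = 0.477 and s = 0.034.
u_1 = 0.129400 × 0.477 + 0.034 = 0.095724.
u_2 = 0.095724 × 0.477 + 0.034 = 0.079660.
u_3 = 0.079660 × 0.477 + 0.034 = 0.071998.

Unemployment rate after three months ≈ 7.20%.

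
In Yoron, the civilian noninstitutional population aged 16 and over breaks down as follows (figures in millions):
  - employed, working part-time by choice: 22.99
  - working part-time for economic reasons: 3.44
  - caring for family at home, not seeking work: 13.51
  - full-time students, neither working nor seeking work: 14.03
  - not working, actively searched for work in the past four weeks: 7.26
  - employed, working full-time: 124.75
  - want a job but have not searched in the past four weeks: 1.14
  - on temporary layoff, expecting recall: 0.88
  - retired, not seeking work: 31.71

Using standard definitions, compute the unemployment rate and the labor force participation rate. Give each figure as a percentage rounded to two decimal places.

Unemployment rate ≈ 5.11%; labor force participation rate ≈ 72.51%.

Employed = 22.99 + 3.44 + 124.75 = 151.18 million (anyone who worked, including part-time for economic reasons, counts as employed).
Unemployed = 7.26 + 0.88 = 8.14 million (jobless and actively searching, or on temporary layoff).
Labor force = 151.18 + 8.14 = 159.32 million.
Not in labor force = 13.51 + 14.03 + 1.14 + 31.71 = 60.39 million (those not working and not actively searching are outside the labor force — including those who want a job but have given up searching).
Civilian working-age population = 159.32 + 60.39 = 219.71 million.
Unemployment rate = 8.14 / 159.32 = 5.11%.
Labor force participation rate = 159.32 / 219.71 = 72.51%.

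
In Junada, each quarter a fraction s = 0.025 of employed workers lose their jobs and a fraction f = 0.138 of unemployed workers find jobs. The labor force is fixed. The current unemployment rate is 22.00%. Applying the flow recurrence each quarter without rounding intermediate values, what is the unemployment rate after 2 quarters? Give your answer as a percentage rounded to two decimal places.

Unemployment rate after two quarters ≈ 20.01%.

With a fixed labor force, u_{t+1} = u_t + s·(1−u_t) − f·u_t = u_t·(1−s−f) + s.
Here 1−s−f = 0.837 and s = 0.025.
u_1 = 0.220000 × 0.837 + 0.025 = 0.209140.
u_2 = 0.209140 × 0.837 + 0.025 = 0.200050.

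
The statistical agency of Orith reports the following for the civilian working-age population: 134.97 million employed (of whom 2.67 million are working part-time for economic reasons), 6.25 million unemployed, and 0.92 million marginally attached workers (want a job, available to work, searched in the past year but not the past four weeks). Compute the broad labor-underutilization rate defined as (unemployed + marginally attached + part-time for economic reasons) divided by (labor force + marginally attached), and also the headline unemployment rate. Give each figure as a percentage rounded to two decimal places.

Broad underutilization rate ≈ 6.92%; headline unemployment rate ≈ 4.43%.

Labor force = 134.97 + 6.25 = 141.22 million.
Numerator = 6.25 + 0.92 + 2.67 = 9.84 million.
Denominator = 141.22 + 0.92 = 142.14 million.
Broad rate = 9.84 / 142.14 = 6.92%.
Headline unemployment rate = 6.25 / 141.22 = 4.43%.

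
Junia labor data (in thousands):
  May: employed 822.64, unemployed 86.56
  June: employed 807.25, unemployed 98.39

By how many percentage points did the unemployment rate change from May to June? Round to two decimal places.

May: labor force = 822.64 + 86.56 = 909.20; u = 86.56/909.20 = 9.52%.
June: labor force = 807.25 + 98.39 = 905.64; u = 98.39/905.64 = 10.86%.
Change = 10.86% − 9.52% = +1.34 pp.

The unemployment rate changed by +1.34 percentage points.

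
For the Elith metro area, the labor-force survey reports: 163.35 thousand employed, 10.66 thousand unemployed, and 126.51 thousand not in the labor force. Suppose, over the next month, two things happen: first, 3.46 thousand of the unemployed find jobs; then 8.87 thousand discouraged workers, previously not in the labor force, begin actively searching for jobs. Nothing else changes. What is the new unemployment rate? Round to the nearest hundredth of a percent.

New unemployment rate ≈ 8.79%.

Initially, labor force = 163.35 + 10.66 = 174.01 thousand, so u = 10.66/174.01 = 6.13%.
After the first change, unemployed falls and employed rises by 3.46; labor force unchanged → E = 166.81, U = 7.20, labor force = 174.01 thousand.
After the second change, unemployed and labor force both rise by 8.87 → E = 166.81, U = 16.07, labor force = 182.88 thousand.
New unemployment rate = 16.07 / 182.88 = 8.79%.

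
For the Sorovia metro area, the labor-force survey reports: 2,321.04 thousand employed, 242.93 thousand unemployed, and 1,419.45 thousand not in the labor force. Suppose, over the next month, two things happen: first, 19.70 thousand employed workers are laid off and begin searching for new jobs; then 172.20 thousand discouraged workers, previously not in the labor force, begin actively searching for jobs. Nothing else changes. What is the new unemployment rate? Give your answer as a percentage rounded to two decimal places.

Initially, labor force = 2,321.04 + 242.93 = 2,563.97 thousand, so u = 242.93/2,563.97 = 9.47%.
After the first change, employed falls and unemployed rises by 19.70; labor force unchanged → E = 2,301.34, U = 262.63, labor force = 2,563.97 thousand.
After the second change, unemployed and labor force both rise by 172.20 → E = 2,301.34, U = 434.83, labor force = 2,736.17 thousand.
New unemployment rate = 434.83 / 2,736.17 = 15.89%.

New unemployment rate ≈ 15.89%.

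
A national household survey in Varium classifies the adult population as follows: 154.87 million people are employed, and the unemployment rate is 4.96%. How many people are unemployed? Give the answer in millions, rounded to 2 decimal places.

Let U be the number unemployed. The labor force is E + U, and U/(E+U) = 0.0496.
So U = 0.0496 × 154.87 / (1 − 0.0496) = 7.6816 / 0.9504 ≈ 8.08 million.

About 8.08 million are unemployed.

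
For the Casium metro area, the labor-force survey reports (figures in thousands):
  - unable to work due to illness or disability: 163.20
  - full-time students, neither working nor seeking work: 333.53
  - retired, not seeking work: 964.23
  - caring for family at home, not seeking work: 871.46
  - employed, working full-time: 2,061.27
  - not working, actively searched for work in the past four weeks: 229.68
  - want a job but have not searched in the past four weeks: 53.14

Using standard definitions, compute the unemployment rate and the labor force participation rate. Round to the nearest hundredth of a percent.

Employed = 2,061.27 thousand.
Unemployed = 229.68 thousand.
Labor force = 2,061.27 + 229.68 = 2,290.95 thousand.
Not in labor force = 163.20 + 333.53 + 964.23 + 871.46 + 53.14 = 2,385.56 thousand (those not working and not actively searching are outside the labor force — including those who want a job but have given up searching).
Civilian working-age population = 2,290.95 + 2,385.56 = 4,676.51 thousand.
Unemployment rate = 229.68 / 2,290.95 = 10.03%.
Labor force participation rate = 2,290.95 / 4,676.51 = 48.99%.

Unemployment rate ≈ 10.03%; labor force participation rate ≈ 48.99%.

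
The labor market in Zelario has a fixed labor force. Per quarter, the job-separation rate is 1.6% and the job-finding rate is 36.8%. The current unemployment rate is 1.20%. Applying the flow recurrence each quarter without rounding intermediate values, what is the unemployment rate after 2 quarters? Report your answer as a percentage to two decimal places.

Unemployment rate after two quarters ≈ 3.04%.

With a fixed labor force, u_{t+1} = u_t + s·(1−u_t) − f·u_t = u_t·(1−s−f) + s.
Here 1−s−f = 0.616 and s = 0.016.
u_1 = 0.012000 × 0.616 + 0.016 = 0.023392.
u_2 = 0.023392 × 0.616 + 0.016 = 0.030409.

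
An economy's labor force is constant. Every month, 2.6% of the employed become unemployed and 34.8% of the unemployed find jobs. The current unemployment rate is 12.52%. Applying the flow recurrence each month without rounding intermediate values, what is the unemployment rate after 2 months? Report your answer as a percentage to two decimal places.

Unemployment rate after two months ≈ 9.13%.

With a fixed labor force, u_{t+1} = u_t + s·(1−u_t) − f·u_t = u_t·(1−s−f) + s.
Here 1−s−f = 0.626 and s = 0.026.
u_1 = 0.125200 × 0.626 + 0.026 = 0.104375.
u_2 = 0.104375 × 0.626 + 0.026 = 0.091339.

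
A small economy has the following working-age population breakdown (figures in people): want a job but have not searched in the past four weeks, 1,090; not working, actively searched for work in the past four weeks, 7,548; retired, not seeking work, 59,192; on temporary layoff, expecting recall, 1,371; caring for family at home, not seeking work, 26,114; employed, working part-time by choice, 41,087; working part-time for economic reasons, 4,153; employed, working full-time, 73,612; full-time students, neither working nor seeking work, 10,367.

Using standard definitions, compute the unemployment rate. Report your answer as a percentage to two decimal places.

Employed = 41,087 + 4,153 + 73,612 = 118,852 (anyone who worked, including part-time for economic reasons, counts as employed).
Unemployed = 7,548 + 1,371 = 8,919 (jobless and actively searching, or on temporary layoff).
Labor force = 118,852 + 8,919 = 127,771.
Unemployment rate = 8,919 / 127,771 = 6.98%.

Unemployment rate ≈ 6.98%.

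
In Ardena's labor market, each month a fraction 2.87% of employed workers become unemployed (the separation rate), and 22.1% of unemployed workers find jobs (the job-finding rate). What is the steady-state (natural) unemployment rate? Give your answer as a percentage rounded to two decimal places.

Steady-state unemployment rate ≈ 11.49%.

At steady state the flows balance: s·E = f·U, so U/(E+U) = s/(s+f).
u* = 2.87 / (2.87 + 22.1) = 2.87 / 24.97 = 11.49%.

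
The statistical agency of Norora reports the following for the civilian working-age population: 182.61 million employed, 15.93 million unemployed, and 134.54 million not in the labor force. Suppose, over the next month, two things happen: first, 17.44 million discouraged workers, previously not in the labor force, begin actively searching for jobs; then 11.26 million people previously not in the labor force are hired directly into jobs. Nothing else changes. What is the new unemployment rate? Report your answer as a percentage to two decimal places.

New unemployment rate ≈ 14.68%.

Initially, labor force = 182.61 + 15.93 = 198.54 million, so u = 15.93/198.54 = 8.02%.
After the first change, unemployed and labor force both rise by 17.44 → E = 182.61, U = 33.37, labor force = 215.98 million.
After the second change, employed and labor force both rise by 11.26; unemployed unchanged → E = 193.87, U = 33.37, labor force = 227.24 million.
New unemployment rate = 33.37 / 227.24 = 14.68%.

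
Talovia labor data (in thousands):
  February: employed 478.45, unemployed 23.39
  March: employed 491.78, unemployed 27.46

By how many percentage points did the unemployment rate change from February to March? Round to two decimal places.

The unemployment rate changed by +0.63 percentage points.

February: labor force = 478.45 + 23.39 = 501.84; u = 23.39/501.84 = 4.66%.
March: labor force = 491.78 + 27.46 = 519.24; u = 27.46/519.24 = 5.29%.
Change = 5.29% − 4.66% = +0.63 pp.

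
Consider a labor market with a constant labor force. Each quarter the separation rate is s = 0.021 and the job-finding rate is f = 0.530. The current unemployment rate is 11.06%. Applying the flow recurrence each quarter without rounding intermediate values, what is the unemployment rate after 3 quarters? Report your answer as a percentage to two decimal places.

Unemployment rate after three quarters ≈ 4.47%.

With a fixed labor force, u_{t+1} = u_t + s·(1−u_t) − f·u_t = u_t·(1−s−f) + s.
Here 1−s−f = 0.449 and s = 0.021.
u_1 = 0.110600 × 0.449 + 0.021 = 0.070659.
u_2 = 0.070659 × 0.449 + 0.021 = 0.052726.
u_3 = 0.052726 × 0.449 + 0.021 = 0.044674.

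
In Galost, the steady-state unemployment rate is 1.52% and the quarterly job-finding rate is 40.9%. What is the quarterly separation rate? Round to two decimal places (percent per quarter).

Separation rate ≈ 0.63% per quarter.

From u* = s/(s+f): s = u·f/(1−u).
s = 0.0152 × 40.9 / (1 − 0.0152) = 0.6217 / 0.9848 ≈ 0.63% per quarter.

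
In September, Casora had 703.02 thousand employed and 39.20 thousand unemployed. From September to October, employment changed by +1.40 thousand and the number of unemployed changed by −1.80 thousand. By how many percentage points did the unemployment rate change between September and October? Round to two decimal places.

The unemployment rate changed by −0.24 percentage points.

September: labor force = 703.02 + 39.20 = 742.22; u = 39.20/742.22 = 5.28%.
October: labor force = 704.42 + 37.40 = 741.82; u = 37.40/741.82 = 5.04%.
Change = 5.04% − 5.28% = −0.24 pp.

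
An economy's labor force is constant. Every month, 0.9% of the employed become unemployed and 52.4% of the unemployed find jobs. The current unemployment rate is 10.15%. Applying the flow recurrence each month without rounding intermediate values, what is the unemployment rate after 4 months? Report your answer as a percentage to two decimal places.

With a fixed labor force, u_{t+1} = u_t + s·(1−u_t) − f·u_t = u_t·(1−s−f) + s.
Here 1−s−f = 0.467 and s = 0.009.
u_1 = 0.101500 × 0.467 + 0.009 = 0.056401.
u_2 = 0.056401 × 0.467 + 0.009 = 0.035339.
u_3 = 0.035339 × 0.467 + 0.009 = 0.025503.
u_4 = 0.025503 × 0.467 + 0.009 = 0.020910.

Unemployment rate after four months ≈ 2.09%.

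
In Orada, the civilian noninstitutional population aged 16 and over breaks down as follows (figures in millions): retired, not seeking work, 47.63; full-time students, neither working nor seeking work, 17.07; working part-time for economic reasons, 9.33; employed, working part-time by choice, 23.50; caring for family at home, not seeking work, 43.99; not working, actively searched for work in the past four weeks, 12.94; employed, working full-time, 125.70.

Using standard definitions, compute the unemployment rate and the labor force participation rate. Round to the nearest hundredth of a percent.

Unemployment rate ≈ 7.55%; labor force participation rate ≈ 61.20%.

Employed = 9.33 + 23.50 + 125.70 = 158.53 million (anyone who worked, including part-time for economic reasons, counts as employed).
Unemployed = 12.94 million.
Labor force = 158.53 + 12.94 = 171.47 million.
Not in labor force = 47.63 + 17.07 + 43.99 = 108.69 million (those not working and not actively searching are outside the labor force).
Civilian working-age population = 171.47 + 108.69 = 280.16 million.
Unemployment rate = 12.94 / 171.47 = 7.55%.
Labor force participation rate = 171.47 / 280.16 = 61.20%.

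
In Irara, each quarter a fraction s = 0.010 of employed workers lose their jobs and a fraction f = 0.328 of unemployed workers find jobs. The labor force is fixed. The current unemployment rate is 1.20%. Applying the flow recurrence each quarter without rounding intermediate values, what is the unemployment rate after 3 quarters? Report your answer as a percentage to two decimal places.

With a fixed labor force, u_{t+1} = u_t + s·(1−u_t) − f·u_t = u_t·(1−s−f) + s.
Here 1−s−f = 0.662 and s = 0.010.
u_1 = 0.012000 × 0.662 + 0.010 = 0.017944.
u_2 = 0.017944 × 0.662 + 0.010 = 0.021879.
u_3 = 0.021879 × 0.662 + 0.010 = 0.024484.

Unemployment rate after three quarters ≈ 2.45%.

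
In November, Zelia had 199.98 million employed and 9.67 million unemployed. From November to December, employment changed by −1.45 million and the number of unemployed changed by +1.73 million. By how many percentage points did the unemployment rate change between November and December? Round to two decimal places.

The unemployment rate changed by +0.82 percentage points.

November: labor force = 199.98 + 9.67 = 209.65; u = 9.67/209.65 = 4.61%.
December: labor force = 198.53 + 11.40 = 209.93; u = 11.40/209.93 = 5.43%.
Change = 5.43% − 4.61% = +0.82 pp.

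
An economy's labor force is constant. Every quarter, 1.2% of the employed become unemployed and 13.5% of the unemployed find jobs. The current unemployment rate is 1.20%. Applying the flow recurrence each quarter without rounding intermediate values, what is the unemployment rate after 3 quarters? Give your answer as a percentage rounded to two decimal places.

With a fixed labor force, u_{t+1} = u_t + s·(1−u_t) − f·u_t = u_t·(1−s−f) + s.
Here 1−s−f = 0.853 and s = 0.012.
u_1 = 0.012000 × 0.853 + 0.012 = 0.022236.
u_2 = 0.022236 × 0.853 + 0.012 = 0.030967.
u_3 = 0.030967 × 0.853 + 0.012 = 0.038415.

Unemployment rate after three quarters ≈ 3.84%.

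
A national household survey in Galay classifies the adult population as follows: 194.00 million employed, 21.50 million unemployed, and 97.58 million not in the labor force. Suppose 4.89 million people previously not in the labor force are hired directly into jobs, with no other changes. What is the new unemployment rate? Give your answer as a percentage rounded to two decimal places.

New unemployment rate ≈ 9.76%.

Initially, labor force = 194.00 + 21.50 = 215.50 million, so u = 21.50/215.50 = 9.98%.
After the change, employed and labor force both rise by 4.89; unemployed unchanged → E = 198.89, U = 21.50, labor force = 220.39 million.
New unemployment rate = 21.50 / 220.39 = 9.76%.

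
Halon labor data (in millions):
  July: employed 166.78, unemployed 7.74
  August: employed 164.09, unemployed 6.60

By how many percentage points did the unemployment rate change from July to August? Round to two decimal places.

July: labor force = 166.78 + 7.74 = 174.52; u = 7.74/174.52 = 4.44%.
August: labor force = 164.09 + 6.60 = 170.69; u = 6.60/170.69 = 3.87%.
Change = 3.87% − 4.44% = −0.57 pp.

The unemployment rate changed by −0.57 percentage points.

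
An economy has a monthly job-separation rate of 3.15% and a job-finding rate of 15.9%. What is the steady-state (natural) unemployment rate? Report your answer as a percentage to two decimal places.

At steady state the flows balance: s·E = f·U, so U/(E+U) = s/(s+f).
u* = 3.15 / (3.15 + 15.9) = 3.15 / 19.05 = 16.54%.

Steady-state unemployment rate ≈ 16.54%.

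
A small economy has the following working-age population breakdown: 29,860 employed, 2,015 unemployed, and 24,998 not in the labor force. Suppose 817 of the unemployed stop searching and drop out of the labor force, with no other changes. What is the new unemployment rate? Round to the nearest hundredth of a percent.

Initially, labor force = 29,860 + 2,015 = 31,875, so u = 2,015/31,875 = 6.32%.
After the change, unemployed and labor force both fall by 817 → E = 29,860, U = 1,198, labor force = 31,058.
New unemployment rate = 1,198 / 31,058 = 3.86%.

New unemployment rate ≈ 3.86%.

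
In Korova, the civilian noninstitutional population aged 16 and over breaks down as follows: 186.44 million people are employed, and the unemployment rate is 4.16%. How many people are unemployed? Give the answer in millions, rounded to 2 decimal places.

About 8.09 million are unemployed.

Let U be the number unemployed. The labor force is E + U, and U/(E+U) = 0.0416.
So U = 0.0416 × 186.44 / (1 − 0.0416) = 7.7559 / 0.9584 ≈ 8.09 million.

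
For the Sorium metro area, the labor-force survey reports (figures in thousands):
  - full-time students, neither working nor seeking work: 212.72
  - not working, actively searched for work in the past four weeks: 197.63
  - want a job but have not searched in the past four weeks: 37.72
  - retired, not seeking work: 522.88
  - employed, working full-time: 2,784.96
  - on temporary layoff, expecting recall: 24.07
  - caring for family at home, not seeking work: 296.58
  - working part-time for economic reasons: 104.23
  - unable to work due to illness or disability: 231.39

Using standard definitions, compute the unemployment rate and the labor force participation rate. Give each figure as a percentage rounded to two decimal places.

Employed = 2,784.96 + 104.23 = 2,889.19 thousand (anyone who worked, including part-time for economic reasons, counts as employed).
Unemployed = 197.63 + 24.07 = 221.70 thousand (jobless and actively searching, or on temporary layoff).
Labor force = 2,889.19 + 221.70 = 3,110.89 thousand.
Not in labor force = 212.72 + 37.72 + 522.88 + 296.58 + 231.39 = 1,301.29 thousand (those not working and not actively searching are outside the labor force — including those who want a job but have given up searching).
Civilian working-age population = 3,110.89 + 1,301.29 = 4,412.18 thousand.
Unemployment rate = 221.70 / 3,110.89 = 7.13%.
Labor force participation rate = 3,110.89 / 4,412.18 = 70.51%.

Unemployment rate ≈ 7.13%; labor force participation rate ≈ 70.51%.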